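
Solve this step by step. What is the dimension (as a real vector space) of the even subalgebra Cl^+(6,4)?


Even subalgebra dimension = 2^(n-1)
n = 6 + 4 = 10
2^(10 - 1) = 2^9 = 512
Verification: sum of C(10,k) for even k = 1 + 45 + 210 + 210 + 45 + 1 = 512
Result = 512


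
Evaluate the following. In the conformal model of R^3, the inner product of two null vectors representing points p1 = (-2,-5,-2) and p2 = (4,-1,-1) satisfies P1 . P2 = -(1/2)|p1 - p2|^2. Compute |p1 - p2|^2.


p1 - p2 = (-6, -4, -1)
|p1 - p2|^2 = (-6)^2 + (-4)^2 + (-1)^2
= 36 + 16 + 1
= 53


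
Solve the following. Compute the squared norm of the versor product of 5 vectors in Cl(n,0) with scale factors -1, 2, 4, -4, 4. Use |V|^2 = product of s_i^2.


Each vector v_i has |v_i|^2 = s_i^2
Squared scales: (-1)^2 = 1, 2^2 = 4, 4^2 = 16, (-4)^2 = 16, 4^2 = 16
|V|^2 = 1 * 4 * 16 * 16 * 16
= 16384


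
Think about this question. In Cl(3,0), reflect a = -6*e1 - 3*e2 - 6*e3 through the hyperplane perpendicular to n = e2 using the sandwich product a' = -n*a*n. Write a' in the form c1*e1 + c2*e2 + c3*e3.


Reflection formula: a' = -n*a*n, with n = e2 (unit vector, n^2 = 1).
For reflection through hyperplane perp to e2:
The component along e2 flips sign, others stay.
a = (-6, -3, -6)
a' = (-6, 3, -6)
a' = -6*e1 + 3*e2 - 6*e3


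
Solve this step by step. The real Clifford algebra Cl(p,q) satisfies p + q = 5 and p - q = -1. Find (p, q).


We need p + q = 5 and p - q = -1.
Adding: 2p = 5 + (-1) = 4, so p = 2.
Then q = 5 - 2 = 3.
(p, q) = (2, 3)


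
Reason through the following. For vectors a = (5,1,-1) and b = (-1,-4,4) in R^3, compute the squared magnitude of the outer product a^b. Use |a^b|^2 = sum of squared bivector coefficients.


a wedge b = (a1*b2 - a2*b1)*e12 + (a1*b3 - a3*b1)*e13 + (a2*b3 - a3*b2)*e23
e12 coeff: 5*(-4) - 1*(-1) = -20 - (-1) = -19
e13 coeff: 5*4 - (-1)*(-1) = 20 - 1 = 19
e23 coeff: 1*4 - (-1)*(-4) = 4 - 4 = 0
|a wedge b|^2 = (-19)^2 + 19^2 + 0^2
= 361 + 361 + 0
= 722


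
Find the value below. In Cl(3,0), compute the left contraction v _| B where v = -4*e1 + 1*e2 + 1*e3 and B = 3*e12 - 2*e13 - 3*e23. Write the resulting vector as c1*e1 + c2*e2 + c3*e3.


Left contraction v _| B = <vB>_1 (grade-1 part of the geometric product vB).
Using e1_|e12 = e2, e2_|e12 = -e1, e1_|e13 = e3, e3_|e13 = -e1, e2_|e23 = e3, e3_|e23 = -e2:
e1 coeff: -v2*b12 - v3*b13 = -(1)*(3) - (1)*(-2) = -1
e2 coeff: v1*b12 - v3*b23 = (-4)*(3) - (1)*(-3) = -9
e3 coeff: v1*b13 + v2*b23 = (-4)*(-2) + (1)*(-3) = 5
v _| B = -1*e1 - 9*e2 + 5*e3


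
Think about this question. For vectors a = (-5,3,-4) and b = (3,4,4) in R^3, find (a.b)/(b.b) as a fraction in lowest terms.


Projection coefficient = (a . b) / (b . b)
a . b = (-5)*3 + 3*4 + (-4)*4
= -15 + 12 + (-16) = -19
b . b = 3^2 + 4^2 + 4^2
= 9 + 16 + 16 = 41
Coefficient = -19/41
In lowest terms: -19/41


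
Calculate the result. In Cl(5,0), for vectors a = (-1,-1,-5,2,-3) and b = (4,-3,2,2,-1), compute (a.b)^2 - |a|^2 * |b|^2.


a . b = (-1)*4 + (-1)*(-3) + (-5)*2 + 2*2 + (-3)*(-1)
= -4 + 3 + (-10) + 4 + 3 = -4
|a|^2 = (-1)^2 + (-1)^2 + (-5)^2 + 2^2 + (-3)^2 = 40
|b|^2 = 4^2 + (-3)^2 + 2^2 + 2^2 + (-1)^2 = 34
(a.b)^2 = (-4)^2 = 16
|a|^2 * |b|^2 = 40 * 34 = 1360
Result = 16 - 1360 = -1344


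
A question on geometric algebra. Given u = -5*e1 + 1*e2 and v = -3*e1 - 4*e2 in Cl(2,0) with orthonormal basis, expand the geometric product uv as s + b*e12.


Expand: (-5*e1 + 1*e2)(-3*e1 - 4*e2)
= (-5)*(-3)*e1e1 + (-5)*(-4)*e1e2 + 1*(-3)*e2e1 + 1*(-4)*e2e2
Using e1^2 = e2^2 = 1, e2e1 = -e1e2:
Scalar part s = (-5)*(-3) + 1*(-4) = 15 + (-4) = 11
Bivector part b = (-5)*(-4) - 1*(-3) = 20 - (-3) = 23
uv = 11 + 23*e12


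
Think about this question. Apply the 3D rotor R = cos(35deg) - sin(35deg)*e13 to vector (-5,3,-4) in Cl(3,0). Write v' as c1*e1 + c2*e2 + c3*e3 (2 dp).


Rotor R = cos(35deg) - sin(35deg)*e13
Rotation angle theta = 2 * 35 = 70 degrees in the e13 plane (e1 -> e3).
The component perpendicular to the plane (e2) is invariant: v'_2 = v2 = 3.00
cos(70deg) = 0.3420, sin(70deg) = 0.9397
v'_1 = v1*cos(theta) - v3*sin(theta) = -5*0.3420 - (-4)*0.9397 = 2.05
v'_3 = v1*sin(theta) + v3*cos(theta) = -5*0.9397 + (-4)*0.3420 = -6.07
v' = 2.05*e1 + 3.00*e2 - 6.07*e3


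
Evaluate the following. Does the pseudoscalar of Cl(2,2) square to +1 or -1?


The pseudoscalar I = e1...e_n (product of all n generators) of Cl(p,q) satisfies I^2 = (-1)^(q + n(n-1)/2).
p = 2, q = 2, n = p + q = 4
n(n-1)/2 = 4 * 3 / 2 = 6
Exponent = q + n(n-1)/2 = 2 + 6 = 8
I^2 = (-1)^8 = +1


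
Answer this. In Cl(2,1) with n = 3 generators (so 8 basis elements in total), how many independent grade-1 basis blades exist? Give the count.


Number of grade-k basis blades in Cl(p,q) with n = p + q is C(n, k).
n = 2 + 1 = 3
C(3, 1) = 3! / (1! * 2!)
= 6 / (1 * 2)
= 3


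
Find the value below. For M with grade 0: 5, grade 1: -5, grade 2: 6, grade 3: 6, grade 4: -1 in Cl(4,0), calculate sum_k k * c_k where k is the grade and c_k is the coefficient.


Grade-weighted sum = sum of grade_k * coefficient_k
0*5 = 0
1*(-5) = -5
2*6 = 12
3*6 = 18
4*(-1) = -4
Total = 0 + (-5) + 12 + 18 + (-4) = 21


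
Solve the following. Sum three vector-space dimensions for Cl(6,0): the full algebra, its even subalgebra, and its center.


n = 6 + 0 = 6
Total dim = 2^6 = 64
Even subalgebra dim = 2^5 = 32
n is even, so center dim = 1
Sum = 64 + 32 + 1 = 97


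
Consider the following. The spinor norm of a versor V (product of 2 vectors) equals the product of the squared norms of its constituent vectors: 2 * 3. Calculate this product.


Spinor norm N(V) = |v1|^2 * |v2|^2 * ... * |v2|^2
= 2 * 3
Running product: 2, 6
N(V) = 6


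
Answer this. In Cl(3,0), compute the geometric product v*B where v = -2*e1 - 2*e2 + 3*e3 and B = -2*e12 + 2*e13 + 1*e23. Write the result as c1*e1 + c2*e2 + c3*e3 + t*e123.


vB has grade-1 (vector) and grade-3 (trivector) parts: vB = (v _| B) + (v ^ B).
Vector part <vB>_1:
  e1: -v2*b12 - v3*b13 = -(-2)*(-2) - (3)*(2) = -10
  e2: v1*b12 - v3*b23 = (-2)*(-2) - (3)*(1) = 1
  e3: v1*b13 + v2*b23 = (-2)*(2) + (-2)*(1) = -6
Trivector part <vB>_3:
  e123: v1*b23 - v2*b13 + v3*b12 = (-2)*(1) - (-2)*(2) + (3)*(-2) = -4
vB = -10*e1 + 1*e2 - 6*e3 - 4*e123


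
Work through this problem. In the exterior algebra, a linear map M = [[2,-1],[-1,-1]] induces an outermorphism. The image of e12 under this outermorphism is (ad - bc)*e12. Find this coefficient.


The outermorphism of a linear map f sends e1^e2 to f(e1)^f(e2).
f(e1) = 2*e1 - 1*e2
f(e2) = -1*e1 - 1*e2
f(e1) ^ f(e2) = (2*e1 - 1*e2) ^ (-1*e1 - 1*e2)
= 2*(-1)*e12 + (-1)*(-1)*e21
= (-2 - 1)*e12
= -3*e12
Coefficient = -3


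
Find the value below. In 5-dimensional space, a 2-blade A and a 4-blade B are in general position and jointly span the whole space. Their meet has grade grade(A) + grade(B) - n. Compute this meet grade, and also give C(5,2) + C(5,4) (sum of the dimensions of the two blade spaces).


Meet grade = grade(A) + grade(B) - n
= 2 + 4 - 5 = 1
C(5,2) = 10
C(5,4) = 5
dim_A + dim_B = 10 + 5 = 15


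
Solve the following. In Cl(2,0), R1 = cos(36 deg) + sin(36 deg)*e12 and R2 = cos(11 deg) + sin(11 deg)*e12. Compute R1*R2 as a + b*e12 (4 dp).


Same-plane rotors commute and their half-angles add:
R1*R2 = cos(a1 + a2) + sin(a1 + a2)*e12.
a1 + a2 = 36 + 11 = 47 deg
cos(47 deg) = 0.6820
sin(47 deg) = 0.7314
R1*R2 = 0.6820 + 0.7314*e12


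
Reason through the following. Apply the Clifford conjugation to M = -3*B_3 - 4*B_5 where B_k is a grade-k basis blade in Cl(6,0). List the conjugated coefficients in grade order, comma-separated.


Clifford conjugate sign for grade k: (-1)^(k(k+1)/2)
Grade 3: (-1)^(3*4/2) = (-1)^6 = 1, coeff -3 -> -3
Grade 5: (-1)^(5*6/2) = (-1)^15 = -1, coeff -4 -> 4
Conjugated coefficients: -3, 4


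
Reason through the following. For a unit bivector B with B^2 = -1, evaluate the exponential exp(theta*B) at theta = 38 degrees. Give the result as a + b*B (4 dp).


For a unit bivector B with B^2 = -1, the exponential series gives
e^(theta*B) = cos(theta) + sin(theta)*B (the GA analogue of Euler's formula).
theta = 38 degrees = 0.663225 rad
cos(38 deg) = 0.7880
sin(38 deg) = 0.6157
exp(theta*B) = 0.7880 + 0.6157*B


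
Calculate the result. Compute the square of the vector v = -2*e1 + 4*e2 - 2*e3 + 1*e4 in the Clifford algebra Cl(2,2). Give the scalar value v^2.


v^2 = sum of c_i^2 * e_i^2
Positive signature terms (e_i^2 = +1): (-2)^2 + 4^2 = 20
Negative signature terms (e_j^2 = -1): (-2)^2 + 1^2 = 5
v^2 = 20 - 5 = 15


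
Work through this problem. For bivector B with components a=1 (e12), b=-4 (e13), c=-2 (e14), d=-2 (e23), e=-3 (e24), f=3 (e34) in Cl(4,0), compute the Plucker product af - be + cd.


Plucker relation: af - be + cd
a*f = 1*3 = 3
b*e = (-4)*(-3) = 12
c*d = (-2)*(-2) = 4
af - be + cd = 3 - 12 + 4
= -5


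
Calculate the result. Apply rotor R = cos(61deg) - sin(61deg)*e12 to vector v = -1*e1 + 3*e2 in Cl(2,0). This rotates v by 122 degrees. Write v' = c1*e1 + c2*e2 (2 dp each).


Rotor R = cos(61deg) - sin(61deg)*e12
Rotation angle theta = 2 * 61 = 122 degrees
v' = R*v*~R rotates v by theta.
cos(122deg) = -0.5299, sin(122deg) = 0.8480
v'_1 = -1*cos(122deg) - 3*sin(122deg)
= -1*(-0.5299) - 3*0.8480
= -2.01
v'_2 = -1*sin(122deg) + 3*cos(122deg)
= -1*0.8480 + 3*(-0.5299)
= -2.44
v' = -2.01*e1 - 2.44*e2


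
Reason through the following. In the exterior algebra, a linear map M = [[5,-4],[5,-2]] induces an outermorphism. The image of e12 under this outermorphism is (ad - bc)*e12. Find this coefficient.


The outermorphism of a linear map f sends e1^e2 to f(e1)^f(e2).
f(e1) = 5*e1 + 5*e2
f(e2) = -4*e1 - 2*e2
f(e1) ^ f(e2) = (5*e1 + 5*e2) ^ (-4*e1 - 2*e2)
= 5*(-2)*e12 + 5*(-4)*e21
= (-10 - (-20))*e12
= 10*e12
Coefficient = 10


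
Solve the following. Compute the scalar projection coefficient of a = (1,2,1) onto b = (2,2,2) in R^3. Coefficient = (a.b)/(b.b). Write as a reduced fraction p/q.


Projection coefficient = (a . b) / (b . b)
a . b = 1*2 + 2*2 + 1*2
= 2 + 4 + 2 = 8
b . b = 2^2 + 2^2 + 2^2
= 4 + 4 + 4 = 12
Coefficient = 8/12
In lowest terms: 2/3


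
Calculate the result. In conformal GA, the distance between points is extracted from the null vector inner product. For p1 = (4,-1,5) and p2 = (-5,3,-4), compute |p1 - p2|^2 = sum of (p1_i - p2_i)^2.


p1 - p2 = (9, -4, 9)
|p1 - p2|^2 = 9^2 + (-4)^2 + 9^2
= 81 + 16 + 81
= 178


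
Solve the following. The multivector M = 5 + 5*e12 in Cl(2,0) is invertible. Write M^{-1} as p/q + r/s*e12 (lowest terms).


M = 5 + 5*e12, where e12^2 = -1.
Since M commutes with its reverse ~M = a - b*e12, M * ~M = a^2 - b^2*e12^2 = a^2 + b^2.
So M^{-1} = ~M / (a^2 + b^2) = (a - b*e12)/(a^2 + b^2).
a^2 + b^2 = 25 + 25 = 50
Scalar part = 5/50 = 1/10
Bivector coeff = -5/50 = -1/10
M^{-1} = 1/10 - 1/10*e12


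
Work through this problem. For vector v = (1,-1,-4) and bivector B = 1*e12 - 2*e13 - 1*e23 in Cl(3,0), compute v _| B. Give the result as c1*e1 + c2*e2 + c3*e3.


Left contraction v _| B = <vB>_1 (grade-1 part of the geometric product vB).
Using e1_|e12 = e2, e2_|e12 = -e1, e1_|e13 = e3, e3_|e13 = -e1, e2_|e23 = e3, e3_|e23 = -e2:
e1 coeff: -v2*b12 - v3*b13 = -(-1)*(1) - (-4)*(-2) = -7
e2 coeff: v1*b12 - v3*b23 = (1)*(1) - (-4)*(-1) = -3
e3 coeff: v1*b13 + v2*b23 = (1)*(-2) + (-1)*(-1) = -1
v _| B = -7*e1 - 3*e2 - 1*e3


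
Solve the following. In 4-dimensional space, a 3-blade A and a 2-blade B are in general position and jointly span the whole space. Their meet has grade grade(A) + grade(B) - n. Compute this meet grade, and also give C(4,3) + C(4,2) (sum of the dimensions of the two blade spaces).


Meet grade = grade(A) + grade(B) - n
= 3 + 2 - 4 = 1
C(4,3) = 4
C(4,2) = 6
dim_A + dim_B = 4 + 6 = 10


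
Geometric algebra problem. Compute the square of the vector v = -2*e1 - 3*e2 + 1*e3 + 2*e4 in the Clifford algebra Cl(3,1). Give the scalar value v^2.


v^2 = sum of c_i^2 * e_i^2
Positive signature terms (e_i^2 = +1): (-2)^2 + (-3)^2 + 1^2 = 14
Negative signature terms (e_j^2 = -1): 2^2 = 4
v^2 = 14 - 4 = 10


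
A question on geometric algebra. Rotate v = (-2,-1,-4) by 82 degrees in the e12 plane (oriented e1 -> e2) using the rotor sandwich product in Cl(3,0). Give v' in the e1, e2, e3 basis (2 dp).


Rotor R = cos(41deg) - sin(41deg)*e12
Rotation angle theta = 2 * 41 = 82 degrees in the e12 plane (e1 -> e2).
The component perpendicular to the plane (e3) is invariant: v'_3 = v3 = -4.00
cos(82deg) = 0.1392, sin(82deg) = 0.9903
v'_1 = v1*cos(theta) - v2*sin(theta) = -2*0.1392 - (-1)*0.9903 = 0.71
v'_2 = v1*sin(theta) + v2*cos(theta) = -2*0.9903 + (-1)*0.1392 = -2.12
v' = 0.71*e1 - 2.12*e2 - 4.00*e3


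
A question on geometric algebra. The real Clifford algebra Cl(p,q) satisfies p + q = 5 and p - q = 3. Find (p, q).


We need p + q = 5 and p - q = 3.
Adding: 2p = 5 + 3 = 8, so p = 4.
Then q = 5 - 4 = 1.
(p, q) = (4, 1)


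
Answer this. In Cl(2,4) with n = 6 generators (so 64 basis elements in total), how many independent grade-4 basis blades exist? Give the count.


Number of grade-k basis blades in Cl(p,q) with n = p + q is C(n, k).
n = 2 + 4 = 6
C(6, 4) = 6! / (4! * 2!)
= 720 / (24 * 2)
= 15


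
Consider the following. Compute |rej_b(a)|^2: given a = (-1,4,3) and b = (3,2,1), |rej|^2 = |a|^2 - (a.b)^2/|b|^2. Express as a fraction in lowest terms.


|a|^2 = (-1)^2 + 4^2 + 3^2 = 26
|b|^2 = 3^2 + 2^2 + 1^2 = 14
a . b = (-1)*3 + 4*2 + 3*1 = 8
(a.b)^2 = 8^2 = 64
|rej|^2 = 26 - 64/14
= (364 - 64)/14
= 300/14
In lowest terms: 150/7


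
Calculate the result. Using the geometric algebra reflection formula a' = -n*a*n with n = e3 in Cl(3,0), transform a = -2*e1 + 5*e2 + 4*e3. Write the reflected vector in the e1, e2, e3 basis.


Reflection formula: a' = -n*a*n, with n = e3 (unit vector, n^2 = 1).
For reflection through hyperplane perp to e3:
The component along e3 flips sign, others stay.
a = (-2, 5, 4)
a' = (-2, 5, -4)
a' = -2*e1 + 5*e2 - 4*e3


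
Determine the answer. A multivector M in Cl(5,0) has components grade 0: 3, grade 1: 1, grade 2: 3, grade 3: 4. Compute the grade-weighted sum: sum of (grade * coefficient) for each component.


Grade-weighted sum = sum of grade_k * coefficient_k
0*3 = 0
1*1 = 1
2*3 = 6
3*4 = 12
Total = 0 + 1 + 6 + 12 = 19


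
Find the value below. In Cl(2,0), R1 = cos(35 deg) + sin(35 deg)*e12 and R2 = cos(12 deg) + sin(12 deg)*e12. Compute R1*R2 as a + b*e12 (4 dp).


Same-plane rotors commute and their half-angles add:
R1*R2 = cos(a1 + a2) + sin(a1 + a2)*e12.
a1 + a2 = 35 + 12 = 47 deg
cos(47 deg) = 0.6820
sin(47 deg) = 0.7314
R1*R2 = 0.6820 + 0.7314*e12


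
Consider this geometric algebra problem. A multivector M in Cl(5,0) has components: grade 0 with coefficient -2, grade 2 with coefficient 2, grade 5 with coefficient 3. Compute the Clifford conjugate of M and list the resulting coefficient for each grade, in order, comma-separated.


Clifford conjugate sign for grade k: (-1)^(k(k+1)/2)
Grade 0: (-1)^(0*1/2) = (-1)^0 = 1, coeff -2 -> -2
Grade 2: (-1)^(2*3/2) = (-1)^3 = -1, coeff 2 -> -2
Grade 5: (-1)^(5*6/2) = (-1)^15 = -1, coeff 3 -> -3
Conjugated coefficients: -2, -2, -3


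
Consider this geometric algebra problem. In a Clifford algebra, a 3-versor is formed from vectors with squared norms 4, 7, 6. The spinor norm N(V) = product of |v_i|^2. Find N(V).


Spinor norm N(V) = |v1|^2 * |v2|^2 * ... * |v3|^2
= 4 * 7 * 6
Running product: 4, 28, 168
N(V) = 168


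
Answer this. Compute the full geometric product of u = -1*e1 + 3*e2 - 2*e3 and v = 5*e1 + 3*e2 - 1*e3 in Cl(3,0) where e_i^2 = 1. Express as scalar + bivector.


In Cl(3,0): e_i^2 = 1, e_ie_j = -e_je_i for i != j.
Scalar part = u . v = (-1)*5 + 3*3 + (-2)*(-1)
= -5 + 9 + 2 = 6
e12 coeff = (-1)*3 - 3*5 = -3 - 15 = -18
e13 coeff = (-1)*(-1) - (-2)*5 = 1 - (-10) = 11
e23 coeff = 3*(-1) - (-2)*3 = -3 - (-6) = 3
uv = 6 - 18*e12 + 11*e13 + 3*e23


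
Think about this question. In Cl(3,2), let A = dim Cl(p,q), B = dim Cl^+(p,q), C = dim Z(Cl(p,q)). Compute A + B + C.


n = 3 + 2 = 5
Total dim = 2^5 = 32
Even subalgebra dim = 2^4 = 16
n is odd, so center dim = 2
Sum = 32 + 16 + 2 = 50


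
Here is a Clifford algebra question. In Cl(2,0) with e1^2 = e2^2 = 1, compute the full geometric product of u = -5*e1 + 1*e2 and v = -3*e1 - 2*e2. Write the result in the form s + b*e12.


Expand: (-5*e1 + 1*e2)(-3*e1 - 2*e2)
= (-5)*(-3)*e1e1 + (-5)*(-2)*e1e2 + 1*(-3)*e2e1 + 1*(-2)*e2e2
Using e1^2 = e2^2 = 1, e2e1 = -e1e2:
Scalar part s = (-5)*(-3) + 1*(-2) = 15 + (-2) = 13
Bivector part b = (-5)*(-2) - 1*(-3) = 10 - (-3) = 13
uv = 13 + 13*e12


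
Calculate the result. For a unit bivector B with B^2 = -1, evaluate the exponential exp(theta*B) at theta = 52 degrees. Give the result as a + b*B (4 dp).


For a unit bivector B with B^2 = -1, the exponential series gives
e^(theta*B) = cos(theta) + sin(theta)*B (the GA analogue of Euler's formula).
theta = 52 degrees = 0.907571 rad
cos(52 deg) = 0.6157
sin(52 deg) = 0.7880
exp(theta*B) = 0.6157 + 0.7880*B


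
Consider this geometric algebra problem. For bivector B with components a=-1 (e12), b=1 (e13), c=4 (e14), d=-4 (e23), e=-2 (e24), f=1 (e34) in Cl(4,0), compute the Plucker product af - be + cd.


Plucker relation: af - be + cd
a*f = (-1)*1 = -1
b*e = 1*(-2) = -2
c*d = 4*(-4) = -16
af - be + cd = -1 - (-2) + (-16)
= -15


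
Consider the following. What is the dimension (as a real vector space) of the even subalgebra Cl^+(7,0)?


Even subalgebra dimension = 2^(n-1)
n = 7 + 0 = 7
2^(7 - 1) = 2^6 = 64
Verification: sum of C(7,k) for even k = 1 + 21 + 35 + 7 = 64
Result = 64


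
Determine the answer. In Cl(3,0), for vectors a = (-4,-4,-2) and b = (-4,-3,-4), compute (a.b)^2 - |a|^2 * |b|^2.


a . b = (-4)*(-4) + (-4)*(-3) + (-2)*(-4)
= 16 + 12 + 8 = 36
|a|^2 = (-4)^2 + (-4)^2 + (-2)^2 = 36
|b|^2 = (-4)^2 + (-3)^2 + (-4)^2 = 41
(a.b)^2 = 36^2 = 1296
|a|^2 * |b|^2 = 36 * 41 = 1476
Result = 1296 - 1476 = -180


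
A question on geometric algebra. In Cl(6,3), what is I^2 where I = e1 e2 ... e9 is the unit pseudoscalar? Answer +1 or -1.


The pseudoscalar I = e1...e_n (product of all n generators) of Cl(p,q) satisfies I^2 = (-1)^(q + n(n-1)/2).
p = 6, q = 3, n = p + q = 9
n(n-1)/2 = 9 * 8 / 2 = 36
Exponent = q + n(n-1)/2 = 3 + 36 = 39
I^2 = (-1)^39 = -1


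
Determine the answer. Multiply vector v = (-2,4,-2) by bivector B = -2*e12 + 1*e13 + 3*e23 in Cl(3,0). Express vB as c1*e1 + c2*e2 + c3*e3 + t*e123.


vB has grade-1 (vector) and grade-3 (trivector) parts: vB = (v _| B) + (v ^ B).
Vector part <vB>_1:
  e1: -v2*b12 - v3*b13 = -(4)*(-2) - (-2)*(1) = 10
  e2: v1*b12 - v3*b23 = (-2)*(-2) - (-2)*(3) = 10
  e3: v1*b13 + v2*b23 = (-2)*(1) + (4)*(3) = 10
Trivector part <vB>_3:
  e123: v1*b23 - v2*b13 + v3*b12 = (-2)*(3) - (4)*(1) + (-2)*(-2) = -6
vB = 10*e1 + 10*e2 + 10*e3 - 6*e123


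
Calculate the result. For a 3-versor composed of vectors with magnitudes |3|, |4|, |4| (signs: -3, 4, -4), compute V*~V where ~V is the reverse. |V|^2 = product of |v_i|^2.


Each vector v_i has |v_i|^2 = s_i^2
Squared scales: (-3)^2 = 9, 4^2 = 16, (-4)^2 = 16
|V|^2 = 9 * 16 * 16
= 2304


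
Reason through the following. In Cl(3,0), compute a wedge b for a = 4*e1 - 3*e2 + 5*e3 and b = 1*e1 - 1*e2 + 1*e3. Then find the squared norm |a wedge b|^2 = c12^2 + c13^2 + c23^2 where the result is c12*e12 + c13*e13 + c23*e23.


a wedge b = (a1*b2 - a2*b1)*e12 + (a1*b3 - a3*b1)*e13 + (a2*b3 - a3*b2)*e23
e12 coeff: 4*(-1) - (-3)*1 = -4 - (-3) = -1
e13 coeff: 4*1 - 5*1 = 4 - 5 = -1
e23 coeff: (-3)*1 - 5*(-1) = -3 - (-5) = 2
|a wedge b|^2 = (-1)^2 + (-1)^2 + 2^2
= 1 + 1 + 4
= 6


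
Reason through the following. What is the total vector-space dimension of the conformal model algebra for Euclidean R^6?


The conformal model of R^6 uses Cl(7,1): the 6 Euclidean generators plus two extra orthogonal generators e+ (e+^2 = +1) and e- (e-^2 = -1), from which the null vectors e0, einf are built.
Number of generators m = 6 + 2 = 8.
dim Cl(p,q) = 2^m = 2^8 = 256


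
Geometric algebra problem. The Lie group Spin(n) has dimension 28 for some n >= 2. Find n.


dim Spin(n) = dim so(n) = n(n-1)/2.
Solve n(n-1)/2 = 28, i.e. n^2 - n - 56 = 0.
Discriminant = 1 + 8*28 = 225
n = (1 + sqrt(225))/2 = (1 + 15)/2 = 8


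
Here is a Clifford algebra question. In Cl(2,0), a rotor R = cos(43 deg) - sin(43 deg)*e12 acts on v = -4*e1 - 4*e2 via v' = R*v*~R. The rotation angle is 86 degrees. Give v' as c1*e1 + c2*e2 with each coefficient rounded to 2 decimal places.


Rotor R = cos(43deg) - sin(43deg)*e12
Rotation angle theta = 2 * 43 = 86 degrees
v' = R*v*~R rotates v by theta.
cos(86deg) = 0.0698, sin(86deg) = 0.9976
v'_1 = -4*cos(86deg) - (-4)*sin(86deg)
= -4*0.0698 - (-4)*0.9976
= 3.71
v'_2 = -4*sin(86deg) + (-4)*cos(86deg)
= -4*0.9976 + (-4)*0.0698
= -4.27
v' = 3.71*e1 - 4.27*e2


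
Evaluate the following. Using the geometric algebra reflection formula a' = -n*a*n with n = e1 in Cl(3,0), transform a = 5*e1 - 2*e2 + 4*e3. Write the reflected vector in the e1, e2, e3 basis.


Reflection formula: a' = -n*a*n, with n = e1 (unit vector, n^2 = 1).
For reflection through hyperplane perp to e1:
The component along e1 flips sign, others stay.
a = (5, -2, 4)
a' = (-5, -2, 4)
a' = -5*e1 - 2*e2 + 4*e3


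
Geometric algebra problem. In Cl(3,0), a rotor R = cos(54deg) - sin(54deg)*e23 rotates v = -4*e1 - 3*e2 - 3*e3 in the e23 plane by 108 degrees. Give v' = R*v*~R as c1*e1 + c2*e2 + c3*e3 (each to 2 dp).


Rotor R = cos(54deg) - sin(54deg)*e23
Rotation angle theta = 2 * 54 = 108 degrees in the e23 plane (e2 -> e3).
The component perpendicular to the plane (e1) is invariant: v'_1 = v1 = -4.00
cos(108deg) = -0.3090, sin(108deg) = 0.9511
v'_2 = v2*cos(theta) - v3*sin(theta) = -3*(-0.3090) - (-3)*0.9511 = 3.78
v'_3 = v2*sin(theta) + v3*cos(theta) = -3*0.9511 + (-3)*(-0.3090) = -1.93
v' = -4.00*e1 + 3.78*e2 - 1.93*e3


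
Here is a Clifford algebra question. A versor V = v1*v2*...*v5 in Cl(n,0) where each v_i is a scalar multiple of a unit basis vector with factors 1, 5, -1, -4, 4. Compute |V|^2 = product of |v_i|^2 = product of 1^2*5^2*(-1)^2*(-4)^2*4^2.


Each vector v_i has |v_i|^2 = s_i^2
Squared scales: 1^2 = 1, 5^2 = 25, (-1)^2 = 1, (-4)^2 = 16, 4^2 = 16
|V|^2 = 1 * 25 * 1 * 16 * 16
= 6400


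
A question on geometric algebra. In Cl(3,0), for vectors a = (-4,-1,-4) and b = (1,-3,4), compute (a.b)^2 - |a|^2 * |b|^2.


a . b = (-4)*1 + (-1)*(-3) + (-4)*4
= -4 + 3 + (-16) = -17
|a|^2 = (-4)^2 + (-1)^2 + (-4)^2 = 33
|b|^2 = 1^2 + (-3)^2 + 4^2 = 26
(a.b)^2 = (-17)^2 = 289
|a|^2 * |b|^2 = 33 * 26 = 858
Result = 289 - 858 = -569


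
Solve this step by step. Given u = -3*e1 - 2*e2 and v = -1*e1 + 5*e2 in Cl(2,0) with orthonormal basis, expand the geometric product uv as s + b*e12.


Expand: (-3*e1 - 2*e2)(-1*e1 + 5*e2)
= (-3)*(-1)*e1e1 + (-3)*5*e1e2 + (-2)*(-1)*e2e1 + (-2)*5*e2e2
Using e1^2 = e2^2 = 1, e2e1 = -e1e2:
Scalar part s = (-3)*(-1) + (-2)*5 = 3 + (-10) = -7
Bivector part b = (-3)*5 - (-2)*(-1) = -15 - 2 = -17
uv = -7 - 17*e12


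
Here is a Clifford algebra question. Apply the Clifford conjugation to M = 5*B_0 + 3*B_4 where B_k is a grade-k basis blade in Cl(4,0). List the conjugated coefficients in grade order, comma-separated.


Clifford conjugate sign for grade k: (-1)^(k(k+1)/2)
Grade 0: (-1)^(0*1/2) = (-1)^0 = 1, coeff 5 -> 5
Grade 4: (-1)^(4*5/2) = (-1)^10 = 1, coeff 3 -> 3
Conjugated coefficients: 5, 3


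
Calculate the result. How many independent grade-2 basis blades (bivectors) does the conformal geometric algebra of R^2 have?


The conformal model of R^2 uses Cl(3,1) with m = 2 + 2 = 4 generators.
Number of grade-2 blades = C(m, 2) = C(4, 2)
= 4*3/2 = 6


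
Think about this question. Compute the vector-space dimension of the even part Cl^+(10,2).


Even subalgebra dimension = 2^(n-1)
n = 10 + 2 = 12
2^(12 - 1) = 2^11 = 2048
Verification: sum of C(12,k) for even k = 1 + 66 + 495 + 924 + 495 + 66 + 1 = 2048
Result = 2048


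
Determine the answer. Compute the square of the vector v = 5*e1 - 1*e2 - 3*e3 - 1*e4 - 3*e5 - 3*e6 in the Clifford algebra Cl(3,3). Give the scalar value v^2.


v^2 = sum of c_i^2 * e_i^2
Positive signature terms (e_i^2 = +1): 5^2 + (-1)^2 + (-3)^2 = 35
Negative signature terms (e_j^2 = -1): (-1)^2 + (-3)^2 + (-3)^2 = 19
v^2 = 35 - 19 = 16


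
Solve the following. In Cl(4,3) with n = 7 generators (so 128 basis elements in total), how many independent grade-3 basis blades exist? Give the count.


Number of grade-k basis blades in Cl(p,q) with n = p + q is C(n, k).
n = 4 + 3 = 7
C(7, 3) = 7! / (3! * 4!)
= 5040 / (6 * 24)
= 35


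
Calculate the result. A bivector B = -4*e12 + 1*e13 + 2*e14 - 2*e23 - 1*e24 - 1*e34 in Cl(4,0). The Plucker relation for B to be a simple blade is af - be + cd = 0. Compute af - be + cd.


Plucker relation: af - be + cd
a*f = (-4)*(-1) = 4
b*e = 1*(-1) = -1
c*d = 2*(-2) = -4
af - be + cd = 4 - (-1) + (-4)
= 1


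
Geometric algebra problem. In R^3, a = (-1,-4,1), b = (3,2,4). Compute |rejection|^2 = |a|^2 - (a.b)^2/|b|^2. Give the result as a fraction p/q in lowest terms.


|a|^2 = (-1)^2 + (-4)^2 + 1^2 = 18
|b|^2 = 3^2 + 2^2 + 4^2 = 29
a . b = (-1)*3 + (-4)*2 + 1*4 = -7
(a.b)^2 = (-7)^2 = 49
|rej|^2 = 18 - 49/29
= (522 - 49)/29
= 473/29
In lowest terms: 473/29


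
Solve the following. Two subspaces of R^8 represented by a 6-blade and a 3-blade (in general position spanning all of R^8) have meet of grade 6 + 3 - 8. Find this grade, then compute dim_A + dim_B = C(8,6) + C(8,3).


Meet grade = grade(A) + grade(B) - n
= 6 + 3 - 8 = 1
C(8,6) = 28
C(8,3) = 56
dim_A + dim_B = 28 + 56 = 84


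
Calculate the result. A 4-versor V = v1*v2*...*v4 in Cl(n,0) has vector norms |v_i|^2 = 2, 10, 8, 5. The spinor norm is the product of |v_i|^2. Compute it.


Spinor norm N(V) = |v1|^2 * |v2|^2 * ... * |v4|^2
= 2 * 10 * 8 * 5
Running product: 2, 20, 160, 800
N(V) = 800


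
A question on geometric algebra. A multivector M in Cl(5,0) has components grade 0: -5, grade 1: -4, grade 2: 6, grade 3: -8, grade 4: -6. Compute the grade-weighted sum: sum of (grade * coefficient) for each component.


Grade-weighted sum = sum of grade_k * coefficient_k
0*(-5) = 0
1*(-4) = -4
2*6 = 12
3*(-8) = -24
4*(-6) = -24
Total = 0 + (-4) + 12 + (-24) + (-24) = -40


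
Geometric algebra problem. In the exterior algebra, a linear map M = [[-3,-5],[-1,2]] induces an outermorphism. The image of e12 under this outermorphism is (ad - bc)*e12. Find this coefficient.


The outermorphism of a linear map f sends e1^e2 to f(e1)^f(e2).
f(e1) = -3*e1 - 1*e2
f(e2) = -5*e1 + 2*e2
f(e1) ^ f(e2) = (-3*e1 - 1*e2) ^ (-5*e1 + 2*e2)
= (-3)*2*e12 + (-1)*(-5)*e21
= (-6 - 5)*e12
= -11*e12
Coefficient = -11


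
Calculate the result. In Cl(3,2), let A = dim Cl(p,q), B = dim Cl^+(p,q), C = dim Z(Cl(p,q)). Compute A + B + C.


n = 3 + 2 = 5
Total dim = 2^5 = 32
Even subalgebra dim = 2^4 = 16
n is odd, so center dim = 2
Sum = 32 + 16 + 2 = 50


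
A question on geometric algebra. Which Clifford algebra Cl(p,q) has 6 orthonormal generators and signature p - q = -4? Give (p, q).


We need p + q = 6 and p - q = -4.
Adding: 2p = 6 + (-4) = 2, so p = 1.
Then q = 6 - 1 = 5.
(p, q) = (1, 5)


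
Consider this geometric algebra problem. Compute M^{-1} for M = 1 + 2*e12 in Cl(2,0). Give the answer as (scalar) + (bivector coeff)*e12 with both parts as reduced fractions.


M = 1 + 2*e12, where e12^2 = -1.
Since M commutes with its reverse ~M = a - b*e12, M * ~M = a^2 - b^2*e12^2 = a^2 + b^2.
So M^{-1} = ~M / (a^2 + b^2) = (a - b*e12)/(a^2 + b^2).
a^2 + b^2 = 1 + 4 = 5
Scalar part = 1/5 = 1/5
Bivector coeff = -2/5 = -2/5
M^{-1} = 1/5 - 2/5*e12


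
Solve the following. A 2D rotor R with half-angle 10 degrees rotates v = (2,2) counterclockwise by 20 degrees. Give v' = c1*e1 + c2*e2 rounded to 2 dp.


Rotor R = cos(10deg) - sin(10deg)*e12
Rotation angle theta = 2 * 10 = 20 degrees
v' = R*v*~R rotates v by theta.
cos(20deg) = 0.9397, sin(20deg) = 0.3420
v'_1 = 2*cos(20deg) - 2*sin(20deg)
= 2*0.9397 - 2*0.3420
= 1.20
v'_2 = 2*sin(20deg) + 2*cos(20deg)
= 2*0.3420 + 2*0.9397
= 2.56
v' = 1.20*e1 + 2.56*e2


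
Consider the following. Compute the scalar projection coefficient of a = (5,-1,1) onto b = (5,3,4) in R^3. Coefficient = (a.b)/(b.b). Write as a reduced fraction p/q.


Projection coefficient = (a . b) / (b . b)
a . b = 5*5 + (-1)*3 + 1*4
= 25 + (-3) + 4 = 26
b . b = 5^2 + 3^2 + 4^2
= 25 + 9 + 16 = 50
Coefficient = 26/50
In lowest terms: 13/25


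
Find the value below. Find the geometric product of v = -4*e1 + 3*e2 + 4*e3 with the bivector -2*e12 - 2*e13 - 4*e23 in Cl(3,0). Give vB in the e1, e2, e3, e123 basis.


vB has grade-1 (vector) and grade-3 (trivector) parts: vB = (v _| B) + (v ^ B).
Vector part <vB>_1:
  e1: -v2*b12 - v3*b13 = -(3)*(-2) - (4)*(-2) = 14
  e2: v1*b12 - v3*b23 = (-4)*(-2) - (4)*(-4) = 24
  e3: v1*b13 + v2*b23 = (-4)*(-2) + (3)*(-4) = -4
Trivector part <vB>_3:
  e123: v1*b23 - v2*b13 + v3*b12 = (-4)*(-4) - (3)*(-2) + (4)*(-2) = 14
vB = 14*e1 + 24*e2 - 4*e3 + 14*e123


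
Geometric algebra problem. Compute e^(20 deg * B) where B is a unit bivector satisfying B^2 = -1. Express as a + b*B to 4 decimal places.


For a unit bivector B with B^2 = -1, the exponential series gives
e^(theta*B) = cos(theta) + sin(theta)*B (the GA analogue of Euler's formula).
theta = 20 degrees = 0.349066 rad
cos(20 deg) = 0.9397
sin(20 deg) = 0.3420
exp(theta*B) = 0.9397 + 0.3420*B


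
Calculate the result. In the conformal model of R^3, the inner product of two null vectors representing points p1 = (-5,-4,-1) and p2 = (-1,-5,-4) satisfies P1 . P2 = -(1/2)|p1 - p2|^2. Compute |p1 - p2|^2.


p1 - p2 = (-4, 1, 3)
|p1 - p2|^2 = (-4)^2 + 1^2 + 3^2
= 16 + 1 + 9
= 26


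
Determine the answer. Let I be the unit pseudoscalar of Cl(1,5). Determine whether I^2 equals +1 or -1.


The pseudoscalar I = e1...e_n (product of all n generators) of Cl(p,q) satisfies I^2 = (-1)^(q + n(n-1)/2).
p = 1, q = 5, n = p + q = 6
n(n-1)/2 = 6 * 5 / 2 = 15
Exponent = q + n(n-1)/2 = 5 + 15 = 20
I^2 = (-1)^20 = +1


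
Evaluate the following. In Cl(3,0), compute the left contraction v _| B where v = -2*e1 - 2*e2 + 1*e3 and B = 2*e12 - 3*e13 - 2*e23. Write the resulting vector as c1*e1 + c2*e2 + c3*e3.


Left contraction v _| B = <vB>_1 (grade-1 part of the geometric product vB).
Using e1_|e12 = e2, e2_|e12 = -e1, e1_|e13 = e3, e3_|e13 = -e1, e2_|e23 = e3, e3_|e23 = -e2:
e1 coeff: -v2*b12 - v3*b13 = -(-2)*(2) - (1)*(-3) = 7
e2 coeff: v1*b12 - v3*b23 = (-2)*(2) - (1)*(-2) = -2
e3 coeff: v1*b13 + v2*b23 = (-2)*(-3) + (-2)*(-2) = 10
v _| B = 7*e1 - 2*e2 + 10*e3


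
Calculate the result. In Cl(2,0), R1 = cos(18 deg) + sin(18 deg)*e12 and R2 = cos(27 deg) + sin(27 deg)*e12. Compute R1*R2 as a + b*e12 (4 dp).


Same-plane rotors commute and their half-angles add:
R1*R2 = cos(a1 + a2) + sin(a1 + a2)*e12.
a1 + a2 = 18 + 27 = 45 deg
cos(45 deg) = 0.7071
sin(45 deg) = 0.7071
R1*R2 = 0.7071 + 0.7071*e12


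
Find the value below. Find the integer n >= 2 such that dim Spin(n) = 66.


dim Spin(n) = dim so(n) = n(n-1)/2.
Solve n(n-1)/2 = 66, i.e. n^2 - n - 132 = 0.
Discriminant = 1 + 8*66 = 529
n = (1 + sqrt(529))/2 = (1 + 23)/2 = 12


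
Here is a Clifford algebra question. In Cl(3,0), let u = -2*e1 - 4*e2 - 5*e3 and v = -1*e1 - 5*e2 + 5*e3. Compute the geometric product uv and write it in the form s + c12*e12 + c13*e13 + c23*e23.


In Cl(3,0): e_i^2 = 1, e_ie_j = -e_je_i for i != j.
Scalar part = u . v = (-2)*(-1) + (-4)*(-5) + (-5)*5
= 2 + 20 + (-25) = -3
e12 coeff = (-2)*(-5) - (-4)*(-1) = 10 - 4 = 6
e13 coeff = (-2)*5 - (-5)*(-1) = -10 - 5 = -15
e23 coeff = (-4)*5 - (-5)*(-5) = -20 - 25 = -45
uv = -3 + 6*e12 - 15*e13 - 45*e23


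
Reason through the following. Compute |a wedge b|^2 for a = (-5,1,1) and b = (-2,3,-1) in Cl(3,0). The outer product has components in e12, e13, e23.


a wedge b = (a1*b2 - a2*b1)*e12 + (a1*b3 - a3*b1)*e13 + (a2*b3 - a3*b2)*e23
e12 coeff: (-5)*3 - 1*(-2) = -15 - (-2) = -13
e13 coeff: (-5)*(-1) - 1*(-2) = 5 - (-2) = 7
e23 coeff: 1*(-1) - 1*3 = -1 - 3 = -4
|a wedge b|^2 = (-13)^2 + 7^2 + (-4)^2
= 169 + 49 + 16
= 234


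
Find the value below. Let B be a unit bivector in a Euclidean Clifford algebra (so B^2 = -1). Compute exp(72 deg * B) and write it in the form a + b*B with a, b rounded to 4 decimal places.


For a unit bivector B with B^2 = -1, the exponential series gives
e^(theta*B) = cos(theta) + sin(theta)*B (the GA analogue of Euler's formula).
theta = 72 degrees = 1.256637 rad
cos(72 deg) = 0.3090
sin(72 deg) = 0.9511
exp(theta*B) = 0.3090 + 0.9511*B


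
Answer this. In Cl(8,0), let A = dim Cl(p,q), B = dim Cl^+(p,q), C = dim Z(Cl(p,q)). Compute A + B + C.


n = 8 + 0 = 8
Total dim = 2^8 = 256
Even subalgebra dim = 2^7 = 128
n is even, so center dim = 1
Sum = 256 + 128 + 1 = 385


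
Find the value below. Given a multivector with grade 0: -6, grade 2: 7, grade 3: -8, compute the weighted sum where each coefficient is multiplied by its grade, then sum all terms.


Grade-weighted sum = sum of grade_k * coefficient_k
0*(-6) = 0
2*7 = 14
3*(-8) = -24
Total = 0 + 14 + (-24) = -10


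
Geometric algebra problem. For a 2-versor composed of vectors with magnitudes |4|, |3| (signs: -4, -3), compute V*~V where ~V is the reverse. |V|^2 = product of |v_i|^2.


Each vector v_i has |v_i|^2 = s_i^2
Squared scales: (-4)^2 = 16, (-3)^2 = 9
|V|^2 = 16 * 9
= 144


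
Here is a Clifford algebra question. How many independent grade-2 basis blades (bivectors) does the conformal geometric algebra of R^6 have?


The conformal model of R^6 uses Cl(7,1) with m = 6 + 2 = 8 generators.
Number of grade-2 blades = C(m, 2) = C(8, 2)
= 8*7/2 = 28


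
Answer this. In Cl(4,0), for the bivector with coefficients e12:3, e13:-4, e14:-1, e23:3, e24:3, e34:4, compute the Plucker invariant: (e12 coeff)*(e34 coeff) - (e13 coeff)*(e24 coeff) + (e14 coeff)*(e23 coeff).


Plucker relation: af - be + cd
a*f = 3*4 = 12
b*e = (-4)*3 = -12
c*d = (-1)*3 = -3
af - be + cd = 12 - (-12) + (-3)
= 21


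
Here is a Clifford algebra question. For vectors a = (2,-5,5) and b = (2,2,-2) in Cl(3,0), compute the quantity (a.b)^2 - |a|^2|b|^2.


a . b = 2*2 + (-5)*2 + 5*(-2)
= 4 + (-10) + (-10) = -16
|a|^2 = 2^2 + (-5)^2 + 5^2 = 54
|b|^2 = 2^2 + 2^2 + (-2)^2 = 12
(a.b)^2 = (-16)^2 = 256
|a|^2 * |b|^2 = 54 * 12 = 648
Result = 256 - 648 = -392


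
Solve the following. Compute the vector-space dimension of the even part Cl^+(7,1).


Even subalgebra dimension = 2^(n-1)
n = 7 + 1 = 8
2^(8 - 1) = 2^7 = 128
Verification: sum of C(8,k) for even k = 1 + 28 + 70 + 28 + 1 = 128
Result = 128


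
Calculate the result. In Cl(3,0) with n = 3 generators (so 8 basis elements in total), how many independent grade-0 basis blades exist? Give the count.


Number of grade-k basis blades in Cl(p,q) with n = p + q is C(n, k).
n = 3 + 0 = 3
C(3, 0) = 3! / (0! * 3!)
= 6 / (1 * 6)
= 1


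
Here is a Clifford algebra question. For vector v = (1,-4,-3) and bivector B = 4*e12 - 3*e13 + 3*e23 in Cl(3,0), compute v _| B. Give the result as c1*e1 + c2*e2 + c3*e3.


Left contraction v _| B = <vB>_1 (grade-1 part of the geometric product vB).
Using e1_|e12 = e2, e2_|e12 = -e1, e1_|e13 = e3, e3_|e13 = -e1, e2_|e23 = e3, e3_|e23 = -e2:
e1 coeff: -v2*b12 - v3*b13 = -(-4)*(4) - (-3)*(-3) = 7
e2 coeff: v1*b12 - v3*b23 = (1)*(4) - (-3)*(3) = 13
e3 coeff: v1*b13 + v2*b23 = (1)*(-3) + (-4)*(3) = -15
v _| B = 7*e1 + 13*e2 - 15*e3


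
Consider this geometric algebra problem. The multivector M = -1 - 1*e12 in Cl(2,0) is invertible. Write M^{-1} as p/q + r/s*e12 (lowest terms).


M = -1 - 1*e12, where e12^2 = -1.
Since M commutes with its reverse ~M = a - b*e12, M * ~M = a^2 - b^2*e12^2 = a^2 + b^2.
So M^{-1} = ~M / (a^2 + b^2) = (a - b*e12)/(a^2 + b^2).
a^2 + b^2 = 1 + 1 = 2
Scalar part = -1/2 = -1/2
Bivector coeff = 1/2 = 1/2
M^{-1} = -1/2 + 1/2*e12


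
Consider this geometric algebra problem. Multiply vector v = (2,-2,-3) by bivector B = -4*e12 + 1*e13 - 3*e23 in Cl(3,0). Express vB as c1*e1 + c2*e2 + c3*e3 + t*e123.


vB has grade-1 (vector) and grade-3 (trivector) parts: vB = (v _| B) + (v ^ B).
Vector part <vB>_1:
  e1: -v2*b12 - v3*b13 = -(-2)*(-4) - (-3)*(1) = -5
  e2: v1*b12 - v3*b23 = (2)*(-4) - (-3)*(-3) = -17
  e3: v1*b13 + v2*b23 = (2)*(1) + (-2)*(-3) = 8
Trivector part <vB>_3:
  e123: v1*b23 - v2*b13 + v3*b12 = (2)*(-3) - (-2)*(1) + (-3)*(-4) = 8
vB = -5*e1 - 17*e2 + 8*e3 + 8*e123


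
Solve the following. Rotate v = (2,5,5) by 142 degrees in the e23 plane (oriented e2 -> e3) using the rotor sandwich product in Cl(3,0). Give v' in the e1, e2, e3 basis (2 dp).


Rotor R = cos(71deg) - sin(71deg)*e23
Rotation angle theta = 2 * 71 = 142 degrees in the e23 plane (e2 -> e3).
The component perpendicular to the plane (e1) is invariant: v'_1 = v1 = 2.00
cos(142deg) = -0.7880, sin(142deg) = 0.6157
v'_2 = v2*cos(theta) - v3*sin(theta) = 5*(-0.7880) - 5*0.6157 = -7.02
v'_3 = v2*sin(theta) + v3*cos(theta) = 5*0.6157 + 5*(-0.7880) = -0.86
v' = 2.00*e1 - 7.02*e2 - 0.86*e3


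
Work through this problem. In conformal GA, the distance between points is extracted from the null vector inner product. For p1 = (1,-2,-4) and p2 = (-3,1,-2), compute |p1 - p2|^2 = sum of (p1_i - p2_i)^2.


p1 - p2 = (4, -3, -2)
|p1 - p2|^2 = 4^2 + (-3)^2 + (-2)^2
= 16 + 9 + 4
= 29


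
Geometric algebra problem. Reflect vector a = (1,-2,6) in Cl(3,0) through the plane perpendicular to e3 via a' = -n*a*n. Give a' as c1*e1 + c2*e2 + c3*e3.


Reflection formula: a' = -n*a*n, with n = e3 (unit vector, n^2 = 1).
For reflection through hyperplane perp to e3:
The component along e3 flips sign, others stay.
a = (1, -2, 6)
a' = (1, -2, -6)
a' = 1*e1 - 2*e2 - 6*e3


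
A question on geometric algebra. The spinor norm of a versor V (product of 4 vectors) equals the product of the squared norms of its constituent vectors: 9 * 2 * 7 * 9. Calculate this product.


Spinor norm N(V) = |v1|^2 * |v2|^2 * ... * |v4|^2
= 9 * 2 * 7 * 9
Running product: 9, 18, 126, 1134
N(V) = 1134


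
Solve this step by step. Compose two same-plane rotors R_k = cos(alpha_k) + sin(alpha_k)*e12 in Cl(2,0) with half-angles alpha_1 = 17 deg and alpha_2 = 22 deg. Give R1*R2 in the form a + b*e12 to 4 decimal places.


Same-plane rotors commute and their half-angles add:
R1*R2 = cos(a1 + a2) + sin(a1 + a2)*e12.
a1 + a2 = 17 + 22 = 39 deg
cos(39 deg) = 0.7771
sin(39 deg) = 0.6293
R1*R2 = 0.7771 + 0.6293*e12


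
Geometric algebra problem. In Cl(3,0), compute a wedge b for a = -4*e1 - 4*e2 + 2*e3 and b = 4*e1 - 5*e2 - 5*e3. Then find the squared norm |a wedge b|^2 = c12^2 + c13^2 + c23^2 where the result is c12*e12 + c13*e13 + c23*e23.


a wedge b = (a1*b2 - a2*b1)*e12 + (a1*b3 - a3*b1)*e13 + (a2*b3 - a3*b2)*e23
e12 coeff: (-4)*(-5) - (-4)*4 = 20 - (-16) = 36
e13 coeff: (-4)*(-5) - 2*4 = 20 - 8 = 12
e23 coeff: (-4)*(-5) - 2*(-5) = 20 - (-10) = 30
|a wedge b|^2 = 36^2 + 12^2 + 30^2
= 1296 + 144 + 900
= 2340


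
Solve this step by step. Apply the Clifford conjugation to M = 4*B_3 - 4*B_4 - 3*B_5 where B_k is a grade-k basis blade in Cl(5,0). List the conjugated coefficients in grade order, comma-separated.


Clifford conjugate sign for grade k: (-1)^(k(k+1)/2)
Grade 3: (-1)^(3*4/2) = (-1)^6 = 1, coeff 4 -> 4
Grade 4: (-1)^(4*5/2) = (-1)^10 = 1, coeff -4 -> -4
Grade 5: (-1)^(5*6/2) = (-1)^15 = -1, coeff -3 -> 3
Conjugated coefficients: 4, -4, 3


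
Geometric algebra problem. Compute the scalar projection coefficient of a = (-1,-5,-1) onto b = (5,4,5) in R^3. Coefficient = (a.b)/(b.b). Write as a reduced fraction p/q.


Projection coefficient = (a . b) / (b . b)
a . b = (-1)*5 + (-5)*4 + (-1)*5
= -5 + (-20) + (-5) = -30
b . b = 5^2 + 4^2 + 5^2
= 25 + 16 + 25 = 66
Coefficient = -30/66
In lowest terms: -5/11


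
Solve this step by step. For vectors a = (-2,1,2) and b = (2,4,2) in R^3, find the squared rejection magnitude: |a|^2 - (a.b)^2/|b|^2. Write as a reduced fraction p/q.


|a|^2 = (-2)^2 + 1^2 + 2^2 = 9
|b|^2 = 2^2 + 4^2 + 2^2 = 24
a . b = (-2)*2 + 1*4 + 2*2 = 4
(a.b)^2 = 4^2 = 16
|rej|^2 = 9 - 16/24
= (216 - 16)/24
= 200/24
In lowest terms: 25/3
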